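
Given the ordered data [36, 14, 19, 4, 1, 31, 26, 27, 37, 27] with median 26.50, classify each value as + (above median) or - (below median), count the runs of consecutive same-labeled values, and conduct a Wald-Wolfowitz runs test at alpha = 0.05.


Step 1: Compute median = 26.50; label A = above, B = below.
Labels in order: ABBBBABAAA  (n_A = 5, n_B = 5)
Step 2: Count runs R = 5.
Step 3: Under H0 (random ordering), E[R] = 2*n_A*n_B/(n_A+n_B) + 1 = 2*5*5/10 + 1 = 6.0000.
        Var[R] = 2*n_A*n_B*(2*n_A*n_B - n_A - n_B) / ((n_A+n_B)^2 * (n_A+n_B-1)) = 2000/900 = 2.2222.
        SD[R] = 1.4907.
Step 4: Continuity-corrected z = (R + 0.5 - E[R]) / SD[R] = (5 + 0.5 - 6.0000) / 1.4907 = -0.3354.
Step 5: Two-sided p-value via normal approximation = 2*(1 - Phi(|z|)) = 0.737316.
Step 6: alpha = 0.05. fail to reject H0.

R = 5, z = -0.3354, p = 0.737316, fail to reject H0.


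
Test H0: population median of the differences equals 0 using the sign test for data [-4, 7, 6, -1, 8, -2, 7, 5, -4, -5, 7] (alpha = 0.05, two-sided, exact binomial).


Step 1: Discard zero differences. Original n = 11; n_eff = number of nonzero differences = 11.
Nonzero differences (with sign): -4, +7, +6, -1, +8, -2, +7, +5, -4, -5, +7
Step 2: Count signs: positive = 6, negative = 5.
Step 3: Under H0: P(positive) = 0.5, so the number of positives S ~ Bin(11, 0.5).
Step 4: Two-sided exact p-value = sum of Bin(11,0.5) probabilities at or below the observed probability = 1.000000.
Step 5: alpha = 0.05. fail to reject H0.

n_eff = 11, pos = 6, neg = 5, p = 1.000000, fail to reject H0.


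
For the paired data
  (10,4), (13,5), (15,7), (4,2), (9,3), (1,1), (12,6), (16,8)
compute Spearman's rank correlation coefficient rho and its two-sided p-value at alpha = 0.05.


Step 1: Rank x and y separately (midranks; no ties here).
rank(x): 10->4, 13->6, 15->7, 4->2, 9->3, 1->1, 12->5, 16->8
rank(y): 4->4, 5->5, 7->7, 2->2, 3->3, 1->1, 6->6, 8->8
Step 2: d_i = R_x(i) - R_y(i); compute d_i^2.
  (4-4)^2=0, (6-5)^2=1, (7-7)^2=0, (2-2)^2=0, (3-3)^2=0, (1-1)^2=0, (5-6)^2=1, (8-8)^2=0
sum(d^2) = 2.
Step 3: rho = 1 - 6*2 / (8*(8^2 - 1)) = 1 - 12/504 = 0.976190.
Step 4: Under H0, t = rho * sqrt((n-2)/(1-rho^2)) = 11.0235 ~ t(6).
Step 5: Two-sided p-value from the t-distribution with 6 df = 0.000033.
Step 6: alpha = 0.05. reject H0.

rho = 0.9762, p = 0.000033, reject H0 at alpha = 0.05.


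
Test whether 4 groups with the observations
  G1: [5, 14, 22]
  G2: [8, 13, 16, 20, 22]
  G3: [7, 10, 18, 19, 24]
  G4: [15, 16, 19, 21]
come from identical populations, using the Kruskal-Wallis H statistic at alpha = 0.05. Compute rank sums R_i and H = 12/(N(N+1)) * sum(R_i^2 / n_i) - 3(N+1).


Step 1: Combine all N = 17 observations and assign midranks.
sorted (value, group, rank): (5,G1,1), (7,G3,2), (8,G2,3), (10,G3,4), (13,G2,5), (14,G1,6), (15,G4,7), (16,G2,8.5), (16,G4,8.5), (18,G3,10), (19,G3,11.5), (19,G4,11.5), (20,G2,13), (21,G4,14), (22,G1,15.5), (22,G2,15.5), (24,G3,17)
Step 2: Sum ranks within each group.
R_1 = 22.5 (n_1 = 3)
R_2 = 45 (n_2 = 5)
R_3 = 44.5 (n_3 = 5)
R_4 = 41 (n_4 = 4)
Step 3: H = 12/(N(N+1)) * sum(R_i^2/n_i) - 3(N+1)
     = 12/(17*18) * (22.5^2/3 + 45^2/5 + 44.5^2/5 + 41^2/4) - 3*18
     = 0.039216 * 1390.05 - 54
     = 0.511765.
Step 4: Ties present; correction factor C = 1 - 18/(17^3 - 17) = 0.996324. Corrected H = 0.511765 / 0.996324 = 0.513653.
Step 5: Under H0, H ~ chi^2(3); p-value = 0.915882.
Step 6: alpha = 0.05. fail to reject H0.

H = 0.5137, df = 3, p = 0.915882, fail to reject H0.


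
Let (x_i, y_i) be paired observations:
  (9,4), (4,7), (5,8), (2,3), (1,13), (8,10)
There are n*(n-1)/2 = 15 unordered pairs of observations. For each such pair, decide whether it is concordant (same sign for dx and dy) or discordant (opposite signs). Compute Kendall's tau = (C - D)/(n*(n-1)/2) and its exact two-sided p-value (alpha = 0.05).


Step 1: Enumerate the 15 unordered pairs (i,j) with i<j and classify each by sign(x_j-x_i) * sign(y_j-y_i).
  (1,2):dx=-5,dy=+3->D; (1,3):dx=-4,dy=+4->D; (1,4):dx=-7,dy=-1->C; (1,5):dx=-8,dy=+9->D
  (1,6):dx=-1,dy=+6->D; (2,3):dx=+1,dy=+1->C; (2,4):dx=-2,dy=-4->C; (2,5):dx=-3,dy=+6->D
  (2,6):dx=+4,dy=+3->C; (3,4):dx=-3,dy=-5->C; (3,5):dx=-4,dy=+5->D; (3,6):dx=+3,dy=+2->C
  (4,5):dx=-1,dy=+10->D; (4,6):dx=+6,dy=+7->C; (5,6):dx=+7,dy=-3->D
Step 2: C = 7, D = 8, total pairs = 15.
Step 3: tau = (C - D)/(n(n-1)/2) = (7 - 8)/15 = -0.066667.
Step 4: Exact two-sided p-value (enumerate n! = 720 permutations of y under H0): p = 1.000000.
Step 5: alpha = 0.05. fail to reject H0.

tau_b = -0.0667 (C=7, D=8), p = 1.000000, fail to reject H0.


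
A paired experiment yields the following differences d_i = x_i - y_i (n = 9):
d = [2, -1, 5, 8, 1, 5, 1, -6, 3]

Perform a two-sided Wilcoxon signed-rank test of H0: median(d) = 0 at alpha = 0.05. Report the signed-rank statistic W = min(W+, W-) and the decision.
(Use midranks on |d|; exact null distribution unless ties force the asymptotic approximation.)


Step 1: Drop any zero differences (none here) and take |d_i|.
|d| = [2, 1, 5, 8, 1, 5, 1, 6, 3]
Step 2: Midrank |d_i| (ties get averaged ranks).
ranks: |2|->4, |1|->2, |5|->6.5, |8|->9, |1|->2, |5|->6.5, |1|->2, |6|->8, |3|->5
Step 3: Attach original signs; sum ranks with positive sign and with negative sign.
W+ = 4 + 6.5 + 9 + 2 + 6.5 + 2 + 5 = 35
W- = 2 + 8 = 10
(Check: W+ + W- = 45 should equal n(n+1)/2 = 45.)
Step 4: Test statistic W = min(W+, W-) = 10.
Step 5: Ties in |d|, so use the tie-corrected normal approximation.
        E[W] = n(n+1)/4 = 9*10/4 = 22.5.
        Tie groups: |d|=1 (t=3), |d|=5 (t=2); sum(t^3 - t) = 30.
        Var[W] = n(n+1)(2n+1)/24 - sum(t^3-t)/48 = 1710/24 - 30/48 = 70.625.
        z = (W - E[W]) / sqrt(Var[W]) = (10 - 22.5) / 8.4039 = -1.4874.
        Two-sided p = 2*Phi(z) = 0.136906.
Step 6: alpha = 0.05. fail to reject H0.

W+ = 35, W- = 10, W = min = 10, p = 0.136906, fail to reject H0.


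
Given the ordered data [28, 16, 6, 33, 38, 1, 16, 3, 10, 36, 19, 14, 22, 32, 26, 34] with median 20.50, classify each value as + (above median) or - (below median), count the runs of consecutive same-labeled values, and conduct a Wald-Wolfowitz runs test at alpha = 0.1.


Step 1: Compute median = 20.50; label A = above, B = below.
Labels in order: ABBAABBBBABBAAAA  (n_A = 8, n_B = 8)
Step 2: Count runs R = 7.
Step 3: Under H0 (random ordering), E[R] = 2*n_A*n_B/(n_A+n_B) + 1 = 2*8*8/16 + 1 = 9.0000.
        Var[R] = 2*n_A*n_B*(2*n_A*n_B - n_A - n_B) / ((n_A+n_B)^2 * (n_A+n_B-1)) = 14336/3840 = 3.7333.
        SD[R] = 1.9322.
Step 4: Continuity-corrected z = (R + 0.5 - E[R]) / SD[R] = (7 + 0.5 - 9.0000) / 1.9322 = -0.7763.
Step 5: Two-sided p-value via normal approximation = 2*(1 - Phi(|z|)) = 0.437558.
Step 6: alpha = 0.1. fail to reject H0.

R = 7, z = -0.7763, p = 0.437558, fail to reject H0.


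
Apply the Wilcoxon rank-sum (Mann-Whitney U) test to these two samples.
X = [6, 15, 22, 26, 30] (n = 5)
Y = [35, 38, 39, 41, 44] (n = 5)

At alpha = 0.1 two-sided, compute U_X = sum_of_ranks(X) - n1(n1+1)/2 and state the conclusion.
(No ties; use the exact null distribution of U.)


Step 1: Combine and sort all 10 observations; assign midranks.
sorted (value, group): (6,X), (15,X), (22,X), (26,X), (30,X), (35,Y), (38,Y), (39,Y), (41,Y), (44,Y)
ranks: 6->1, 15->2, 22->3, 26->4, 30->5, 35->6, 38->7, 39->8, 41->9, 44->10
Step 2: Rank sum for X: R1 = 1 + 2 + 3 + 4 + 5 = 15.
Step 3: U_X = R1 - n1(n1+1)/2 = 15 - 5*6/2 = 15 - 15 = 0.
       U_Y = n1*n2 - U_X = 25 - 0 = 25.
Step 4: No ties, so the exact null distribution of U (based on enumerating the C(10,5) = 252 equally likely rank assignments) gives the two-sided p-value.
Step 5: p-value = 0.007937; compare to alpha = 0.1. reject H0.

U_X = 0, p = 0.007937, reject H0 at alpha = 0.1.


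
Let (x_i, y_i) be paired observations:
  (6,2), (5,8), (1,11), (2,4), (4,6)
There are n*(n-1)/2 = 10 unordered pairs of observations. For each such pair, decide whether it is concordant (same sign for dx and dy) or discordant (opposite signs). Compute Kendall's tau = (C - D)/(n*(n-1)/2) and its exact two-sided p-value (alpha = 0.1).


Step 1: Enumerate the 10 unordered pairs (i,j) with i<j and classify each by sign(x_j-x_i) * sign(y_j-y_i).
  (1,2):dx=-1,dy=+6->D; (1,3):dx=-5,dy=+9->D; (1,4):dx=-4,dy=+2->D; (1,5):dx=-2,dy=+4->D
  (2,3):dx=-4,dy=+3->D; (2,4):dx=-3,dy=-4->C; (2,5):dx=-1,dy=-2->C; (3,4):dx=+1,dy=-7->D
  (3,5):dx=+3,dy=-5->D; (4,5):dx=+2,dy=+2->C
Step 2: C = 3, D = 7, total pairs = 10.
Step 3: tau = (C - D)/(n(n-1)/2) = (3 - 7)/10 = -0.400000.
Step 4: Exact two-sided p-value (enumerate n! = 120 permutations of y under H0): p = 0.483333.
Step 5: alpha = 0.1. fail to reject H0.

tau_b = -0.4000 (C=3, D=7), p = 0.483333, fail to reject H0.


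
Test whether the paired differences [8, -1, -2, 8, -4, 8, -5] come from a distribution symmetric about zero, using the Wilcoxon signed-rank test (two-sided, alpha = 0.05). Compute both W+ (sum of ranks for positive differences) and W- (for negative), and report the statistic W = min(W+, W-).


Step 1: Drop any zero differences (none here) and take |d_i|.
|d| = [8, 1, 2, 8, 4, 8, 5]
Step 2: Midrank |d_i| (ties get averaged ranks).
ranks: |8|->6, |1|->1, |2|->2, |8|->6, |4|->3, |8|->6, |5|->4
Step 3: Attach original signs; sum ranks with positive sign and with negative sign.
W+ = 6 + 6 + 6 = 18
W- = 1 + 2 + 3 + 4 = 10
(Check: W+ + W- = 28 should equal n(n+1)/2 = 28.)
Step 4: Test statistic W = min(W+, W-) = 10.
Step 5: Ties in |d|, so use the tie-corrected normal approximation.
        E[W] = n(n+1)/4 = 7*8/4 = 14.
        Tie groups: |d|=8 (t=3); sum(t^3 - t) = 24.
        Var[W] = n(n+1)(2n+1)/24 - sum(t^3-t)/48 = 840/24 - 24/48 = 34.5.
        z = (W - E[W]) / sqrt(Var[W]) = (10 - 14) / 5.8737 = -0.6810.
        Two-sided p = 2*Phi(z) = 0.495868.
Step 6: alpha = 0.05. fail to reject H0.

W+ = 18, W- = 10, W = min = 10, p = 0.495868, fail to reject H0.


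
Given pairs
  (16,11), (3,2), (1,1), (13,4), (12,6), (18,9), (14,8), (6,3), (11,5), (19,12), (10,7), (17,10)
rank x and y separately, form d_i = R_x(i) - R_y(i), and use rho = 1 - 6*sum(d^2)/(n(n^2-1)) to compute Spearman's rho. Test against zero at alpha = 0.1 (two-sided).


Step 1: Rank x and y separately (midranks; no ties here).
rank(x): 16->9, 3->2, 1->1, 13->7, 12->6, 18->11, 14->8, 6->3, 11->5, 19->12, 10->4, 17->10
rank(y): 11->11, 2->2, 1->1, 4->4, 6->6, 9->9, 8->8, 3->3, 5->5, 12->12, 7->7, 10->10
Step 2: d_i = R_x(i) - R_y(i); compute d_i^2.
  (9-11)^2=4, (2-2)^2=0, (1-1)^2=0, (7-4)^2=9, (6-6)^2=0, (11-9)^2=4, (8-8)^2=0, (3-3)^2=0, (5-5)^2=0, (12-12)^2=0, (4-7)^2=9, (10-10)^2=0
sum(d^2) = 26.
Step 3: rho = 1 - 6*26 / (12*(12^2 - 1)) = 1 - 156/1716 = 0.909091.
Step 4: Under H0, t = rho * sqrt((n-2)/(1-rho^2)) = 6.9007 ~ t(10).
Step 5: Two-sided p-value from the t-distribution with 10 df = 0.000042.
Step 6: alpha = 0.1. reject H0.

rho = 0.9091, p = 0.000042, reject H0 at alpha = 0.1.


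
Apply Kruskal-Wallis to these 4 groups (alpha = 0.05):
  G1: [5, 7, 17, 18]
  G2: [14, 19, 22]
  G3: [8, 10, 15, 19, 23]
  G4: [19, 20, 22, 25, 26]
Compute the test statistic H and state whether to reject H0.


Step 1: Combine all N = 17 observations and assign midranks.
sorted (value, group, rank): (5,G1,1), (7,G1,2), (8,G3,3), (10,G3,4), (14,G2,5), (15,G3,6), (17,G1,7), (18,G1,8), (19,G2,10), (19,G3,10), (19,G4,10), (20,G4,12), (22,G2,13.5), (22,G4,13.5), (23,G3,15), (25,G4,16), (26,G4,17)
Step 2: Sum ranks within each group.
R_1 = 18 (n_1 = 4)
R_2 = 28.5 (n_2 = 3)
R_3 = 38 (n_3 = 5)
R_4 = 68.5 (n_4 = 5)
Step 3: H = 12/(N(N+1)) * sum(R_i^2/n_i) - 3(N+1)
     = 12/(17*18) * (18^2/4 + 28.5^2/3 + 38^2/5 + 68.5^2/5) - 3*18
     = 0.039216 * 1579 - 54
     = 7.921569.
Step 4: Ties present; correction factor C = 1 - 30/(17^3 - 17) = 0.993873. Corrected H = 7.921569 / 0.993873 = 7.970407.
Step 5: Under H0, H ~ chi^2(3); p-value = 0.046627.
Step 6: alpha = 0.05. reject H0.

H = 7.9704, df = 3, p = 0.046627, reject H0.


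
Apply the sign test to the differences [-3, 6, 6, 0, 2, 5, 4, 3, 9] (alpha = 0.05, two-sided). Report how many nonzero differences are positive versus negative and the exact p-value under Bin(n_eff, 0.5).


Step 1: Discard zero differences. Original n = 9; n_eff = number of nonzero differences = 8.
Nonzero differences (with sign): -3, +6, +6, +2, +5, +4, +3, +9
Step 2: Count signs: positive = 7, negative = 1.
Step 3: Under H0: P(positive) = 0.5, so the number of positives S ~ Bin(8, 0.5).
Step 4: Two-sided exact p-value = sum of Bin(8,0.5) probabilities at or below the observed probability = 0.070312.
Step 5: alpha = 0.05. fail to reject H0.

n_eff = 8, pos = 7, neg = 1, p = 0.070312, fail to reject H0.


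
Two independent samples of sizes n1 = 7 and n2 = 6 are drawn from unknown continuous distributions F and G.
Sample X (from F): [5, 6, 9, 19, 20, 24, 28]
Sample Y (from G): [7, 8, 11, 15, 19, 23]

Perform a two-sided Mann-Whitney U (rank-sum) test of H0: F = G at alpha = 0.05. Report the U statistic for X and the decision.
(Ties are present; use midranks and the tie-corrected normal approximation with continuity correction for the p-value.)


Step 1: Combine and sort all 13 observations; assign midranks.
sorted (value, group): (5,X), (6,X), (7,Y), (8,Y), (9,X), (11,Y), (15,Y), (19,X), (19,Y), (20,X), (23,Y), (24,X), (28,X)
ranks: 5->1, 6->2, 7->3, 8->4, 9->5, 11->6, 15->7, 19->8.5, 19->8.5, 20->10, 23->11, 24->12, 28->13
Step 2: Rank sum for X: R1 = 1 + 2 + 5 + 8.5 + 10 + 12 + 13 = 51.5.
Step 3: U_X = R1 - n1(n1+1)/2 = 51.5 - 7*8/2 = 51.5 - 28 = 23.5.
       U_Y = n1*n2 - U_X = 42 - 23.5 = 18.5.
Step 4: Ties are present, so use the tie-corrected normal approximation (with continuity correction) for the p-value.
Step 5: p-value = 0.774796; compare to alpha = 0.05. fail to reject H0.

U_X = 23.5, p = 0.774796, fail to reject H0 at alpha = 0.05.


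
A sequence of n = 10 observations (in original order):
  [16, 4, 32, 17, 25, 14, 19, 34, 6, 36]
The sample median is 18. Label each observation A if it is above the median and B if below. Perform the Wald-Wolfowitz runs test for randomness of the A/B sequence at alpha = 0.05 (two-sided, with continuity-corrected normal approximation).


Step 1: Compute median = 18; label A = above, B = below.
Labels in order: BBABABAABA  (n_A = 5, n_B = 5)
Step 2: Count runs R = 8.
Step 3: Under H0 (random ordering), E[R] = 2*n_A*n_B/(n_A+n_B) + 1 = 2*5*5/10 + 1 = 6.0000.
        Var[R] = 2*n_A*n_B*(2*n_A*n_B - n_A - n_B) / ((n_A+n_B)^2 * (n_A+n_B-1)) = 2000/900 = 2.2222.
        SD[R] = 1.4907.
Step 4: Continuity-corrected z = (R - 0.5 - E[R]) / SD[R] = (8 - 0.5 - 6.0000) / 1.4907 = 1.0062.
Step 5: Two-sided p-value via normal approximation = 2*(1 - Phi(|z|)) = 0.314305.
Step 6: alpha = 0.05. fail to reject H0.

R = 8, z = 1.0062, p = 0.314305, fail to reject H0.


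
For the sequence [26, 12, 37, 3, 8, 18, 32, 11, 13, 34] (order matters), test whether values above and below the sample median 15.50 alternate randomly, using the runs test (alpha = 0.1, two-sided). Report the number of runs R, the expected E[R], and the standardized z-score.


Step 1: Compute median = 15.50; label A = above, B = below.
Labels in order: ABABBAABBA  (n_A = 5, n_B = 5)
Step 2: Count runs R = 7.
Step 3: Under H0 (random ordering), E[R] = 2*n_A*n_B/(n_A+n_B) + 1 = 2*5*5/10 + 1 = 6.0000.
        Var[R] = 2*n_A*n_B*(2*n_A*n_B - n_A - n_B) / ((n_A+n_B)^2 * (n_A+n_B-1)) = 2000/900 = 2.2222.
        SD[R] = 1.4907.
Step 4: Continuity-corrected z = (R - 0.5 - E[R]) / SD[R] = (7 - 0.5 - 6.0000) / 1.4907 = 0.3354.
Step 5: Two-sided p-value via normal approximation = 2*(1 - Phi(|z|)) = 0.737316.
Step 6: alpha = 0.1. fail to reject H0.

R = 7, z = 0.3354, p = 0.737316, fail to reject H0.


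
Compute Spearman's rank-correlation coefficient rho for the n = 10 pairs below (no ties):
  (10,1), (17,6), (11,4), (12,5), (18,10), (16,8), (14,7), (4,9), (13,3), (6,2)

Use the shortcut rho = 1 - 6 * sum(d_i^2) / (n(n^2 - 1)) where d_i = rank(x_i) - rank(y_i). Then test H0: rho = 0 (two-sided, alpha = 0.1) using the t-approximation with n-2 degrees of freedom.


Step 1: Rank x and y separately (midranks; no ties here).
rank(x): 10->3, 17->9, 11->4, 12->5, 18->10, 16->8, 14->7, 4->1, 13->6, 6->2
rank(y): 1->1, 6->6, 4->4, 5->5, 10->10, 8->8, 7->7, 9->9, 3->3, 2->2
Step 2: d_i = R_x(i) - R_y(i); compute d_i^2.
  (3-1)^2=4, (9-6)^2=9, (4-4)^2=0, (5-5)^2=0, (10-10)^2=0, (8-8)^2=0, (7-7)^2=0, (1-9)^2=64, (6-3)^2=9, (2-2)^2=0
sum(d^2) = 86.
Step 3: rho = 1 - 6*86 / (10*(10^2 - 1)) = 1 - 516/990 = 0.478788.
Step 4: Under H0, t = rho * sqrt((n-2)/(1-rho^2)) = 1.5425 ~ t(8).
Step 5: Two-sided p-value from the t-distribution with 8 df = 0.161523.
Step 6: alpha = 0.1. fail to reject H0.

rho = 0.4788, p = 0.161523, fail to reject H0 at alpha = 0.1.


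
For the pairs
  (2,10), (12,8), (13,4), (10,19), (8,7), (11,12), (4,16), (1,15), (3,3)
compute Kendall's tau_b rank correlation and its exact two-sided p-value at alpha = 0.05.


Step 1: Enumerate the 36 unordered pairs (i,j) with i<j and classify each by sign(x_j-x_i) * sign(y_j-y_i).
  (1,2):dx=+10,dy=-2->D; (1,3):dx=+11,dy=-6->D; (1,4):dx=+8,dy=+9->C; (1,5):dx=+6,dy=-3->D
  (1,6):dx=+9,dy=+2->C; (1,7):dx=+2,dy=+6->C; (1,8):dx=-1,dy=+5->D; (1,9):dx=+1,dy=-7->D
  (2,3):dx=+1,dy=-4->D; (2,4):dx=-2,dy=+11->D; (2,5):dx=-4,dy=-1->C; (2,6):dx=-1,dy=+4->D
  (2,7):dx=-8,dy=+8->D; (2,8):dx=-11,dy=+7->D; (2,9):dx=-9,dy=-5->C; (3,4):dx=-3,dy=+15->D
  (3,5):dx=-5,dy=+3->D; (3,6):dx=-2,dy=+8->D; (3,7):dx=-9,dy=+12->D; (3,8):dx=-12,dy=+11->D
  (3,9):dx=-10,dy=-1->C; (4,5):dx=-2,dy=-12->C; (4,6):dx=+1,dy=-7->D; (4,7):dx=-6,dy=-3->C
  (4,8):dx=-9,dy=-4->C; (4,9):dx=-7,dy=-16->C; (5,6):dx=+3,dy=+5->C; (5,7):dx=-4,dy=+9->D
  (5,8):dx=-7,dy=+8->D; (5,9):dx=-5,dy=-4->C; (6,7):dx=-7,dy=+4->D; (6,8):dx=-10,dy=+3->D
  (6,9):dx=-8,dy=-9->C; (7,8):dx=-3,dy=-1->C; (7,9):dx=-1,dy=-13->C; (8,9):dx=+2,dy=-12->D
Step 2: C = 15, D = 21, total pairs = 36.
Step 3: tau = (C - D)/(n(n-1)/2) = (15 - 21)/36 = -0.166667.
Step 4: Exact two-sided p-value (enumerate n! = 362880 permutations of y under H0): p = 0.612202.
Step 5: alpha = 0.05. fail to reject H0.

tau_b = -0.1667 (C=15, D=21), p = 0.612202, fail to reject H0.


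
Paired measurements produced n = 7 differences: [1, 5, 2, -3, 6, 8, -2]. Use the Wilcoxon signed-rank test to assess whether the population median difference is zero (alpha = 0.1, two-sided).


Step 1: Drop any zero differences (none here) and take |d_i|.
|d| = [1, 5, 2, 3, 6, 8, 2]
Step 2: Midrank |d_i| (ties get averaged ranks).
ranks: |1|->1, |5|->5, |2|->2.5, |3|->4, |6|->6, |8|->7, |2|->2.5
Step 3: Attach original signs; sum ranks with positive sign and with negative sign.
W+ = 1 + 5 + 2.5 + 6 + 7 = 21.5
W- = 4 + 2.5 = 6.5
(Check: W+ + W- = 28 should equal n(n+1)/2 = 28.)
Step 4: Test statistic W = min(W+, W-) = 6.5.
Step 5: Ties in |d|, so use the tie-corrected normal approximation.
        E[W] = n(n+1)/4 = 7*8/4 = 14.
        Tie groups: |d|=2 (t=2); sum(t^3 - t) = 6.
        Var[W] = n(n+1)(2n+1)/24 - sum(t^3-t)/48 = 840/24 - 6/48 = 34.875.
        z = (W - E[W]) / sqrt(Var[W]) = (6.5 - 14) / 5.9055 = -1.2700.
        Two-sided p = 2*Phi(z) = 0.204084.
Step 6: alpha = 0.1. fail to reject H0.

W+ = 21.5, W- = 6.5, W = min = 6.5, p = 0.204084, fail to reject H0.


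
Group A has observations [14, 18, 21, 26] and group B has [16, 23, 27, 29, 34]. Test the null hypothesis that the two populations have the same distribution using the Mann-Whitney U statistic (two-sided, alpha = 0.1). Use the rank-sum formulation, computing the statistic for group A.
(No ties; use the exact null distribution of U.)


Step 1: Combine and sort all 9 observations; assign midranks.
sorted (value, group): (14,X), (16,Y), (18,X), (21,X), (23,Y), (26,X), (27,Y), (29,Y), (34,Y)
ranks: 14->1, 16->2, 18->3, 21->4, 23->5, 26->6, 27->7, 29->8, 34->9
Step 2: Rank sum for X: R1 = 1 + 3 + 4 + 6 = 14.
Step 3: U_X = R1 - n1(n1+1)/2 = 14 - 4*5/2 = 14 - 10 = 4.
       U_Y = n1*n2 - U_X = 20 - 4 = 16.
Step 4: No ties, so the exact null distribution of U (based on enumerating the C(9,4) = 126 equally likely rank assignments) gives the two-sided p-value.
Step 5: p-value = 0.190476; compare to alpha = 0.1. fail to reject H0.

U_X = 4, p = 0.190476, fail to reject H0 at alpha = 0.1.


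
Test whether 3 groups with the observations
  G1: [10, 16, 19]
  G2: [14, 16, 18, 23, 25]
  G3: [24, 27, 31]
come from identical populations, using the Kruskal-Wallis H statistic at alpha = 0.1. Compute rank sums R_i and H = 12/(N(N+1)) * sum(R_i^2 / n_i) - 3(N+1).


Step 1: Combine all N = 11 observations and assign midranks.
sorted (value, group, rank): (10,G1,1), (14,G2,2), (16,G1,3.5), (16,G2,3.5), (18,G2,5), (19,G1,6), (23,G2,7), (24,G3,8), (25,G2,9), (27,G3,10), (31,G3,11)
Step 2: Sum ranks within each group.
R_1 = 10.5 (n_1 = 3)
R_2 = 26.5 (n_2 = 5)
R_3 = 29 (n_3 = 3)
Step 3: H = 12/(N(N+1)) * sum(R_i^2/n_i) - 3(N+1)
     = 12/(11*12) * (10.5^2/3 + 26.5^2/5 + 29^2/3) - 3*12
     = 0.090909 * 457.533 - 36
     = 5.593939.
Step 4: Ties present; correction factor C = 1 - 6/(11^3 - 11) = 0.995455. Corrected H = 5.593939 / 0.995455 = 5.619482.
Step 5: Under H0, H ~ chi^2(2); p-value = 0.060221.
Step 6: alpha = 0.1. reject H0.

H = 5.6195, df = 2, p = 0.060221, reject H0.


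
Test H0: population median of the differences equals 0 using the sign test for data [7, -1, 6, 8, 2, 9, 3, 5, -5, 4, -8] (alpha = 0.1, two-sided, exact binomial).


Step 1: Discard zero differences. Original n = 11; n_eff = number of nonzero differences = 11.
Nonzero differences (with sign): +7, -1, +6, +8, +2, +9, +3, +5, -5, +4, -8
Step 2: Count signs: positive = 8, negative = 3.
Step 3: Under H0: P(positive) = 0.5, so the number of positives S ~ Bin(11, 0.5).
Step 4: Two-sided exact p-value = sum of Bin(11,0.5) probabilities at or below the observed probability = 0.226562.
Step 5: alpha = 0.1. fail to reject H0.

n_eff = 11, pos = 8, neg = 3, p = 0.226562, fail to reject H0.


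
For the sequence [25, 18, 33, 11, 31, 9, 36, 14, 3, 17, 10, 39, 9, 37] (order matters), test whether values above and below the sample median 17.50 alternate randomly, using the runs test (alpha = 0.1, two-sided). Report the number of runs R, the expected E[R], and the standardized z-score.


Step 1: Compute median = 17.50; label A = above, B = below.
Labels in order: AAABABABBBBABA  (n_A = 7, n_B = 7)
Step 2: Count runs R = 9.
Step 3: Under H0 (random ordering), E[R] = 2*n_A*n_B/(n_A+n_B) + 1 = 2*7*7/14 + 1 = 8.0000.
        Var[R] = 2*n_A*n_B*(2*n_A*n_B - n_A - n_B) / ((n_A+n_B)^2 * (n_A+n_B-1)) = 8232/2548 = 3.2308.
        SD[R] = 1.7974.
Step 4: Continuity-corrected z = (R - 0.5 - E[R]) / SD[R] = (9 - 0.5 - 8.0000) / 1.7974 = 0.2782.
Step 5: Two-sided p-value via normal approximation = 2*(1 - Phi(|z|)) = 0.780879.
Step 6: alpha = 0.1. fail to reject H0.

R = 9, z = 0.2782, p = 0.780879, fail to reject H0.


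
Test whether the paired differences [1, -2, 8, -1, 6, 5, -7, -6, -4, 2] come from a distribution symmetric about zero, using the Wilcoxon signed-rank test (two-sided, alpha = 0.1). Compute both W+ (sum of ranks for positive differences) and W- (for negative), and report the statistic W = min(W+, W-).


Step 1: Drop any zero differences (none here) and take |d_i|.
|d| = [1, 2, 8, 1, 6, 5, 7, 6, 4, 2]
Step 2: Midrank |d_i| (ties get averaged ranks).
ranks: |1|->1.5, |2|->3.5, |8|->10, |1|->1.5, |6|->7.5, |5|->6, |7|->9, |6|->7.5, |4|->5, |2|->3.5
Step 3: Attach original signs; sum ranks with positive sign and with negative sign.
W+ = 1.5 + 10 + 7.5 + 6 + 3.5 = 28.5
W- = 3.5 + 1.5 + 9 + 7.5 + 5 = 26.5
(Check: W+ + W- = 55 should equal n(n+1)/2 = 55.)
Step 4: Test statistic W = min(W+, W-) = 26.5.
Step 5: Ties in |d|, so use the tie-corrected normal approximation.
        E[W] = n(n+1)/4 = 10*11/4 = 27.5.
        Tie groups: |d|=1 (t=2), |d|=2 (t=2), |d|=6 (t=2); sum(t^3 - t) = 18.
        Var[W] = n(n+1)(2n+1)/24 - sum(t^3-t)/48 = 2310/24 - 18/48 = 95.875.
        z = (W - E[W]) / sqrt(Var[W]) = (26.5 - 27.5) / 9.7916 = -0.1021.
        Two-sided p = 2*Phi(z) = 0.918655.
Step 6: alpha = 0.1. fail to reject H0.

W+ = 28.5, W- = 26.5, W = min = 26.5, p = 0.918655, fail to reject H0.


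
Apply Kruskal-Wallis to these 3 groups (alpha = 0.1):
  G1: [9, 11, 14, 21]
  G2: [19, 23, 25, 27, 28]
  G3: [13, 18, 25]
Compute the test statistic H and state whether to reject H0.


Step 1: Combine all N = 12 observations and assign midranks.
sorted (value, group, rank): (9,G1,1), (11,G1,2), (13,G3,3), (14,G1,4), (18,G3,5), (19,G2,6), (21,G1,7), (23,G2,8), (25,G2,9.5), (25,G3,9.5), (27,G2,11), (28,G2,12)
Step 2: Sum ranks within each group.
R_1 = 14 (n_1 = 4)
R_2 = 46.5 (n_2 = 5)
R_3 = 17.5 (n_3 = 3)
Step 3: H = 12/(N(N+1)) * sum(R_i^2/n_i) - 3(N+1)
     = 12/(12*13) * (14^2/4 + 46.5^2/5 + 17.5^2/3) - 3*13
     = 0.076923 * 583.533 - 39
     = 5.887179.
Step 4: Ties present; correction factor C = 1 - 6/(12^3 - 12) = 0.996503. Corrected H = 5.887179 / 0.996503 = 5.907836.
Step 5: Under H0, H ~ chi^2(2); p-value = 0.052135.
Step 6: alpha = 0.1. reject H0.

H = 5.9078, df = 2, p = 0.052135, reject H0.


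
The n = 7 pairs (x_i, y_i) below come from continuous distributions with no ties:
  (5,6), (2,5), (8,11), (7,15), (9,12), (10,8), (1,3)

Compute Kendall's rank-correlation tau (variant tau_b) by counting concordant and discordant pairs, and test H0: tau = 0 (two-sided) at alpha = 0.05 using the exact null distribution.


Step 1: Enumerate the 21 unordered pairs (i,j) with i<j and classify each by sign(x_j-x_i) * sign(y_j-y_i).
  (1,2):dx=-3,dy=-1->C; (1,3):dx=+3,dy=+5->C; (1,4):dx=+2,dy=+9->C; (1,5):dx=+4,dy=+6->C
  (1,6):dx=+5,dy=+2->C; (1,7):dx=-4,dy=-3->C; (2,3):dx=+6,dy=+6->C; (2,4):dx=+5,dy=+10->C
  (2,5):dx=+7,dy=+7->C; (2,6):dx=+8,dy=+3->C; (2,7):dx=-1,dy=-2->C; (3,4):dx=-1,dy=+4->D
  (3,5):dx=+1,dy=+1->C; (3,6):dx=+2,dy=-3->D; (3,7):dx=-7,dy=-8->C; (4,5):dx=+2,dy=-3->D
  (4,6):dx=+3,dy=-7->D; (4,7):dx=-6,dy=-12->C; (5,6):dx=+1,dy=-4->D; (5,7):dx=-8,dy=-9->C
  (6,7):dx=-9,dy=-5->C
Step 2: C = 16, D = 5, total pairs = 21.
Step 3: tau = (C - D)/(n(n-1)/2) = (16 - 5)/21 = 0.523810.
Step 4: Exact two-sided p-value (enumerate n! = 5040 permutations of y under H0): p = 0.136111.
Step 5: alpha = 0.05. fail to reject H0.

tau_b = 0.5238 (C=16, D=5), p = 0.136111, fail to reject H0.


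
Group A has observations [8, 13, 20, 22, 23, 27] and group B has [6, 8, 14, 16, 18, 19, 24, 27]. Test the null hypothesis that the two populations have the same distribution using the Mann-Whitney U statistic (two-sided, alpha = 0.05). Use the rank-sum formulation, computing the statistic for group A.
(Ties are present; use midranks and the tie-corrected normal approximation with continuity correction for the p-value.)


Step 1: Combine and sort all 14 observations; assign midranks.
sorted (value, group): (6,Y), (8,X), (8,Y), (13,X), (14,Y), (16,Y), (18,Y), (19,Y), (20,X), (22,X), (23,X), (24,Y), (27,X), (27,Y)
ranks: 6->1, 8->2.5, 8->2.5, 13->4, 14->5, 16->6, 18->7, 19->8, 20->9, 22->10, 23->11, 24->12, 27->13.5, 27->13.5
Step 2: Rank sum for X: R1 = 2.5 + 4 + 9 + 10 + 11 + 13.5 = 50.
Step 3: U_X = R1 - n1(n1+1)/2 = 50 - 6*7/2 = 50 - 21 = 29.
       U_Y = n1*n2 - U_X = 48 - 29 = 19.
Step 4: Ties are present, so use the tie-corrected normal approximation (with continuity correction) for the p-value.
Step 5: p-value = 0.560413; compare to alpha = 0.05. fail to reject H0.

U_X = 29, p = 0.560413, fail to reject H0 at alpha = 0.05.


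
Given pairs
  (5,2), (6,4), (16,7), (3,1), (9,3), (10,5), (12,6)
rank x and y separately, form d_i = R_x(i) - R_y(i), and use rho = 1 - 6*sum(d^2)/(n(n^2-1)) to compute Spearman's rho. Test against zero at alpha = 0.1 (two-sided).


Step 1: Rank x and y separately (midranks; no ties here).
rank(x): 5->2, 6->3, 16->7, 3->1, 9->4, 10->5, 12->6
rank(y): 2->2, 4->4, 7->7, 1->1, 3->3, 5->5, 6->6
Step 2: d_i = R_x(i) - R_y(i); compute d_i^2.
  (2-2)^2=0, (3-4)^2=1, (7-7)^2=0, (1-1)^2=0, (4-3)^2=1, (5-5)^2=0, (6-6)^2=0
sum(d^2) = 2.
Step 3: rho = 1 - 6*2 / (7*(7^2 - 1)) = 1 - 12/336 = 0.964286.
Step 4: Under H0, t = rho * sqrt((n-2)/(1-rho^2)) = 8.1408 ~ t(5).
Step 5: Two-sided p-value from the t-distribution with 5 df = 0.000454.
Step 6: alpha = 0.1. reject H0.

rho = 0.9643, p = 0.000454, reject H0 at alpha = 0.1.


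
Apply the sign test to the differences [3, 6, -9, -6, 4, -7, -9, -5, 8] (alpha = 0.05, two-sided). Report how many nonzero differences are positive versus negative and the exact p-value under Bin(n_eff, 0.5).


Step 1: Discard zero differences. Original n = 9; n_eff = number of nonzero differences = 9.
Nonzero differences (with sign): +3, +6, -9, -6, +4, -7, -9, -5, +8
Step 2: Count signs: positive = 4, negative = 5.
Step 3: Under H0: P(positive) = 0.5, so the number of positives S ~ Bin(9, 0.5).
Step 4: Two-sided exact p-value = sum of Bin(9,0.5) probabilities at or below the observed probability = 1.000000.
Step 5: alpha = 0.05. fail to reject H0.

n_eff = 9, pos = 4, neg = 5, p = 1.000000, fail to reject H0.


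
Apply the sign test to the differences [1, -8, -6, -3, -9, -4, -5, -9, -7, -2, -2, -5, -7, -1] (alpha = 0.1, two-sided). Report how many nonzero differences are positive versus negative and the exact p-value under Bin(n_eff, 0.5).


Step 1: Discard zero differences. Original n = 14; n_eff = number of nonzero differences = 14.
Nonzero differences (with sign): +1, -8, -6, -3, -9, -4, -5, -9, -7, -2, -2, -5, -7, -1
Step 2: Count signs: positive = 1, negative = 13.
Step 3: Under H0: P(positive) = 0.5, so the number of positives S ~ Bin(14, 0.5).
Step 4: Two-sided exact p-value = sum of Bin(14,0.5) probabilities at or below the observed probability = 0.001831.
Step 5: alpha = 0.1. reject H0.

n_eff = 14, pos = 1, neg = 13, p = 0.001831, reject H0.


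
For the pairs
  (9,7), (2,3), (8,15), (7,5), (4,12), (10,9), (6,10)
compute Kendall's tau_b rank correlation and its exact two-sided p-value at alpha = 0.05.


Step 1: Enumerate the 21 unordered pairs (i,j) with i<j and classify each by sign(x_j-x_i) * sign(y_j-y_i).
  (1,2):dx=-7,dy=-4->C; (1,3):dx=-1,dy=+8->D; (1,4):dx=-2,dy=-2->C; (1,5):dx=-5,dy=+5->D
  (1,6):dx=+1,dy=+2->C; (1,7):dx=-3,dy=+3->D; (2,3):dx=+6,dy=+12->C; (2,4):dx=+5,dy=+2->C
  (2,5):dx=+2,dy=+9->C; (2,6):dx=+8,dy=+6->C; (2,7):dx=+4,dy=+7->C; (3,4):dx=-1,dy=-10->C
  (3,5):dx=-4,dy=-3->C; (3,6):dx=+2,dy=-6->D; (3,7):dx=-2,dy=-5->C; (4,5):dx=-3,dy=+7->D
  (4,6):dx=+3,dy=+4->C; (4,7):dx=-1,dy=+5->D; (5,6):dx=+6,dy=-3->D; (5,7):dx=+2,dy=-2->D
  (6,7):dx=-4,dy=+1->D
Step 2: C = 12, D = 9, total pairs = 21.
Step 3: tau = (C - D)/(n(n-1)/2) = (12 - 9)/21 = 0.142857.
Step 4: Exact two-sided p-value (enumerate n! = 5040 permutations of y under H0): p = 0.772619.
Step 5: alpha = 0.05. fail to reject H0.

tau_b = 0.1429 (C=12, D=9), p = 0.772619, fail to reject H0.


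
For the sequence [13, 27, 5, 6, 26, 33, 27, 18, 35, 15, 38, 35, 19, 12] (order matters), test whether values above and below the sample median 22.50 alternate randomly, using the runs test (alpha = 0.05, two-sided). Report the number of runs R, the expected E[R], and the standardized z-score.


Step 1: Compute median = 22.50; label A = above, B = below.
Labels in order: BABBAAABABAABB  (n_A = 7, n_B = 7)
Step 2: Count runs R = 9.
Step 3: Under H0 (random ordering), E[R] = 2*n_A*n_B/(n_A+n_B) + 1 = 2*7*7/14 + 1 = 8.0000.
        Var[R] = 2*n_A*n_B*(2*n_A*n_B - n_A - n_B) / ((n_A+n_B)^2 * (n_A+n_B-1)) = 8232/2548 = 3.2308.
        SD[R] = 1.7974.
Step 4: Continuity-corrected z = (R - 0.5 - E[R]) / SD[R] = (9 - 0.5 - 8.0000) / 1.7974 = 0.2782.
Step 5: Two-sided p-value via normal approximation = 2*(1 - Phi(|z|)) = 0.780879.
Step 6: alpha = 0.05. fail to reject H0.

R = 9, z = 0.2782, p = 0.780879, fail to reject H0.


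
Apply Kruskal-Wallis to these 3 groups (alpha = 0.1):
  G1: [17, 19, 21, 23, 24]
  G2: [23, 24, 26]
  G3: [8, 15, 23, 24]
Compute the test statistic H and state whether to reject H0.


Step 1: Combine all N = 12 observations and assign midranks.
sorted (value, group, rank): (8,G3,1), (15,G3,2), (17,G1,3), (19,G1,4), (21,G1,5), (23,G1,7), (23,G2,7), (23,G3,7), (24,G1,10), (24,G2,10), (24,G3,10), (26,G2,12)
Step 2: Sum ranks within each group.
R_1 = 29 (n_1 = 5)
R_2 = 29 (n_2 = 3)
R_3 = 20 (n_3 = 4)
Step 3: H = 12/(N(N+1)) * sum(R_i^2/n_i) - 3(N+1)
     = 12/(12*13) * (29^2/5 + 29^2/3 + 20^2/4) - 3*13
     = 0.076923 * 548.533 - 39
     = 3.194872.
Step 4: Ties present; correction factor C = 1 - 48/(12^3 - 12) = 0.972028. Corrected H = 3.194872 / 0.972028 = 3.286811.
Step 5: Under H0, H ~ chi^2(2); p-value = 0.193321.
Step 6: alpha = 0.1. fail to reject H0.

H = 3.2868, df = 2, p = 0.193321, fail to reject H0.


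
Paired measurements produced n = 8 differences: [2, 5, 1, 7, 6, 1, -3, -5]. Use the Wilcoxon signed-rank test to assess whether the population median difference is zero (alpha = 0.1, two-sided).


Step 1: Drop any zero differences (none here) and take |d_i|.
|d| = [2, 5, 1, 7, 6, 1, 3, 5]
Step 2: Midrank |d_i| (ties get averaged ranks).
ranks: |2|->3, |5|->5.5, |1|->1.5, |7|->8, |6|->7, |1|->1.5, |3|->4, |5|->5.5
Step 3: Attach original signs; sum ranks with positive sign and with negative sign.
W+ = 3 + 5.5 + 1.5 + 8 + 7 + 1.5 = 26.5
W- = 4 + 5.5 = 9.5
(Check: W+ + W- = 36 should equal n(n+1)/2 = 36.)
Step 4: Test statistic W = min(W+, W-) = 9.5.
Step 5: Ties in |d|, so use the tie-corrected normal approximation.
        E[W] = n(n+1)/4 = 8*9/4 = 18.
        Tie groups: |d|=1 (t=2), |d|=5 (t=2); sum(t^3 - t) = 12.
        Var[W] = n(n+1)(2n+1)/24 - sum(t^3-t)/48 = 1224/24 - 12/48 = 50.75.
        z = (W - E[W]) / sqrt(Var[W]) = (9.5 - 18) / 7.1239 = -1.1932.
        Two-sided p = 2*Phi(z) = 0.232804.
Step 6: alpha = 0.1. fail to reject H0.

W+ = 26.5, W- = 9.5, W = min = 9.5, p = 0.232804, fail to reject H0.


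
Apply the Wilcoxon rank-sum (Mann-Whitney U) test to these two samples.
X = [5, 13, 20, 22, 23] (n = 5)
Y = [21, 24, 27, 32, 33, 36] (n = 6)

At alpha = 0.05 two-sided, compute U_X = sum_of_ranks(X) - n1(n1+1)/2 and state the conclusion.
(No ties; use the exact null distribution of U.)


Step 1: Combine and sort all 11 observations; assign midranks.
sorted (value, group): (5,X), (13,X), (20,X), (21,Y), (22,X), (23,X), (24,Y), (27,Y), (32,Y), (33,Y), (36,Y)
ranks: 5->1, 13->2, 20->3, 21->4, 22->5, 23->6, 24->7, 27->8, 32->9, 33->10, 36->11
Step 2: Rank sum for X: R1 = 1 + 2 + 3 + 5 + 6 = 17.
Step 3: U_X = R1 - n1(n1+1)/2 = 17 - 5*6/2 = 17 - 15 = 2.
       U_Y = n1*n2 - U_X = 30 - 2 = 28.
Step 4: No ties, so the exact null distribution of U (based on enumerating the C(11,5) = 462 equally likely rank assignments) gives the two-sided p-value.
Step 5: p-value = 0.017316; compare to alpha = 0.05. reject H0.

U_X = 2, p = 0.017316, reject H0 at alpha = 0.05.


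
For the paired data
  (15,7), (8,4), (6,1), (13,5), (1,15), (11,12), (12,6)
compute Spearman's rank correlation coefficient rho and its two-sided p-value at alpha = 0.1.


Step 1: Rank x and y separately (midranks; no ties here).
rank(x): 15->7, 8->3, 6->2, 13->6, 1->1, 11->4, 12->5
rank(y): 7->5, 4->2, 1->1, 5->3, 15->7, 12->6, 6->4
Step 2: d_i = R_x(i) - R_y(i); compute d_i^2.
  (7-5)^2=4, (3-2)^2=1, (2-1)^2=1, (6-3)^2=9, (1-7)^2=36, (4-6)^2=4, (5-4)^2=1
sum(d^2) = 56.
Step 3: rho = 1 - 6*56 / (7*(7^2 - 1)) = 1 - 336/336 = 0.000000.
Step 4: Under H0, t = rho * sqrt((n-2)/(1-rho^2)) = 0.0000 ~ t(5).
Step 5: Two-sided p-value from the t-distribution with 5 df = 1.000000.
Step 6: alpha = 0.1. fail to reject H0.

rho = 0.0000, p = 1.000000, fail to reject H0 at alpha = 0.1.


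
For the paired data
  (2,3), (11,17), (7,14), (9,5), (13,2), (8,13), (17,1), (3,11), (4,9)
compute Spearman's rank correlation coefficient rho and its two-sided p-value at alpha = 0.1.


Step 1: Rank x and y separately (midranks; no ties here).
rank(x): 2->1, 11->7, 7->4, 9->6, 13->8, 8->5, 17->9, 3->2, 4->3
rank(y): 3->3, 17->9, 14->8, 5->4, 2->2, 13->7, 1->1, 11->6, 9->5
Step 2: d_i = R_x(i) - R_y(i); compute d_i^2.
  (1-3)^2=4, (7-9)^2=4, (4-8)^2=16, (6-4)^2=4, (8-2)^2=36, (5-7)^2=4, (9-1)^2=64, (2-6)^2=16, (3-5)^2=4
sum(d^2) = 152.
Step 3: rho = 1 - 6*152 / (9*(9^2 - 1)) = 1 - 912/720 = -0.266667.
Step 4: Under H0, t = rho * sqrt((n-2)/(1-rho^2)) = -0.7320 ~ t(7).
Step 5: Two-sided p-value from the t-distribution with 7 df = 0.487922.
Step 6: alpha = 0.1. fail to reject H0.

rho = -0.2667, p = 0.487922, fail to reject H0 at alpha = 0.1.


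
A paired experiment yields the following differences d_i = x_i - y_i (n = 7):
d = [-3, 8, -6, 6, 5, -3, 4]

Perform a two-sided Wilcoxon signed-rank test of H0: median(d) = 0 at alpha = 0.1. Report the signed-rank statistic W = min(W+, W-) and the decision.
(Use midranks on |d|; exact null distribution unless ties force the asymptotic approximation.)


Step 1: Drop any zero differences (none here) and take |d_i|.
|d| = [3, 8, 6, 6, 5, 3, 4]
Step 2: Midrank |d_i| (ties get averaged ranks).
ranks: |3|->1.5, |8|->7, |6|->5.5, |6|->5.5, |5|->4, |3|->1.5, |4|->3
Step 3: Attach original signs; sum ranks with positive sign and with negative sign.
W+ = 7 + 5.5 + 4 + 3 = 19.5
W- = 1.5 + 5.5 + 1.5 = 8.5
(Check: W+ + W- = 28 should equal n(n+1)/2 = 28.)
Step 4: Test statistic W = min(W+, W-) = 8.5.
Step 5: Ties in |d|, so use the tie-corrected normal approximation.
        E[W] = n(n+1)/4 = 7*8/4 = 14.
        Tie groups: |d|=3 (t=2), |d|=6 (t=2); sum(t^3 - t) = 12.
        Var[W] = n(n+1)(2n+1)/24 - sum(t^3-t)/48 = 840/24 - 12/48 = 34.75.
        z = (W - E[W]) / sqrt(Var[W]) = (8.5 - 14) / 5.8949 = -0.9330.
        Two-sided p = 2*Phi(z) = 0.350816.
Step 6: alpha = 0.1. fail to reject H0.

W+ = 19.5, W- = 8.5, W = min = 8.5, p = 0.350816, fail to reject H0.


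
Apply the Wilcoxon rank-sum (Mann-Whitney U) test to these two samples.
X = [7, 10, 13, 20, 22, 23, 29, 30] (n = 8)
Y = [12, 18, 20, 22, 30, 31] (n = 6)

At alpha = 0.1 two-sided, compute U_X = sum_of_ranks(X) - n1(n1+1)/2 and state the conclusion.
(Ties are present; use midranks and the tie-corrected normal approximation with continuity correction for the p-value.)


Step 1: Combine and sort all 14 observations; assign midranks.
sorted (value, group): (7,X), (10,X), (12,Y), (13,X), (18,Y), (20,X), (20,Y), (22,X), (22,Y), (23,X), (29,X), (30,X), (30,Y), (31,Y)
ranks: 7->1, 10->2, 12->3, 13->4, 18->5, 20->6.5, 20->6.5, 22->8.5, 22->8.5, 23->10, 29->11, 30->12.5, 30->12.5, 31->14
Step 2: Rank sum for X: R1 = 1 + 2 + 4 + 6.5 + 8.5 + 10 + 11 + 12.5 = 55.5.
Step 3: U_X = R1 - n1(n1+1)/2 = 55.5 - 8*9/2 = 55.5 - 36 = 19.5.
       U_Y = n1*n2 - U_X = 48 - 19.5 = 28.5.
Step 4: Ties are present, so use the tie-corrected normal approximation (with continuity correction) for the p-value.
Step 5: p-value = 0.604382; compare to alpha = 0.1. fail to reject H0.

U_X = 19.5, p = 0.604382, fail to reject H0 at alpha = 0.1.


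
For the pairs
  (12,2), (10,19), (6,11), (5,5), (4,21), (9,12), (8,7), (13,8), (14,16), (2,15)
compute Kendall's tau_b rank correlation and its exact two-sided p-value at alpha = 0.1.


Step 1: Enumerate the 45 unordered pairs (i,j) with i<j and classify each by sign(x_j-x_i) * sign(y_j-y_i).
  (1,2):dx=-2,dy=+17->D; (1,3):dx=-6,dy=+9->D; (1,4):dx=-7,dy=+3->D; (1,5):dx=-8,dy=+19->D
  (1,6):dx=-3,dy=+10->D; (1,7):dx=-4,dy=+5->D; (1,8):dx=+1,dy=+6->C; (1,9):dx=+2,dy=+14->C
  (1,10):dx=-10,dy=+13->D; (2,3):dx=-4,dy=-8->C; (2,4):dx=-5,dy=-14->C; (2,5):dx=-6,dy=+2->D
  (2,6):dx=-1,dy=-7->C; (2,7):dx=-2,dy=-12->C; (2,8):dx=+3,dy=-11->D; (2,9):dx=+4,dy=-3->D
  (2,10):dx=-8,dy=-4->C; (3,4):dx=-1,dy=-6->C; (3,5):dx=-2,dy=+10->D; (3,6):dx=+3,dy=+1->C
  (3,7):dx=+2,dy=-4->D; (3,8):dx=+7,dy=-3->D; (3,9):dx=+8,dy=+5->C; (3,10):dx=-4,dy=+4->D
  (4,5):dx=-1,dy=+16->D; (4,6):dx=+4,dy=+7->C; (4,7):dx=+3,dy=+2->C; (4,8):dx=+8,dy=+3->C
  (4,9):dx=+9,dy=+11->C; (4,10):dx=-3,dy=+10->D; (5,6):dx=+5,dy=-9->D; (5,7):dx=+4,dy=-14->D
  (5,8):dx=+9,dy=-13->D; (5,9):dx=+10,dy=-5->D; (5,10):dx=-2,dy=-6->C; (6,7):dx=-1,dy=-5->C
  (6,8):dx=+4,dy=-4->D; (6,9):dx=+5,dy=+4->C; (6,10):dx=-7,dy=+3->D; (7,8):dx=+5,dy=+1->C
  (7,9):dx=+6,dy=+9->C; (7,10):dx=-6,dy=+8->D; (8,9):dx=+1,dy=+8->C; (8,10):dx=-11,dy=+7->D
  (9,10):dx=-12,dy=-1->C
Step 2: C = 21, D = 24, total pairs = 45.
Step 3: tau = (C - D)/(n(n-1)/2) = (21 - 24)/45 = -0.066667.
Step 4: Exact two-sided p-value (enumerate n! = 3628800 permutations of y under H0): p = 0.861801.
Step 5: alpha = 0.1. fail to reject H0.

tau_b = -0.0667 (C=21, D=24), p = 0.861801, fail to reject H0.
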